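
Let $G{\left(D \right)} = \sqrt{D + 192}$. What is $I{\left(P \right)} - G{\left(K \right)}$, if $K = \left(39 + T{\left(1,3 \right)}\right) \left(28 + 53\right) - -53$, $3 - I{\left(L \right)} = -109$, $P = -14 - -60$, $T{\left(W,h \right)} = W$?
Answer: $112 - \sqrt{3485} \approx 52.966$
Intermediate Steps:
$P = 46$ ($P = -14 + 60 = 46$)
$I{\left(L \right)} = 112$ ($I{\left(L \right)} = 3 - -109 = 3 + 109 = 112$)
$K = 3293$ ($K = \left(39 + 1\right) \left(28 + 53\right) - -53 = 40 \cdot 81 + 53 = 3240 + 53 = 3293$)
$G{\left(D \right)} = \sqrt{192 + D}$
$I{\left(P \right)} - G{\left(K \right)} = 112 - \sqrt{192 + 3293} = 112 - \sqrt{3485}$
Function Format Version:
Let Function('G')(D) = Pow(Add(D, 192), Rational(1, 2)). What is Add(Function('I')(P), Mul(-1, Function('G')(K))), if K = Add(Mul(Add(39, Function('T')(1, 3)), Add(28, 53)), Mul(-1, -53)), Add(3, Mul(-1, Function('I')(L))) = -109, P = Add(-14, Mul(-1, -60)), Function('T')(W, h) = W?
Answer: Add(112, Mul(-1, Pow(3485, Rational(1, 2)))) ≈ 52.966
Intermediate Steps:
P = 46 (P = Add(-14, 60) = 46)
Function('I')(L) = 112 (Function('I')(L) = Add(3, Mul(-1, -109)) = Add(3, 109) = 112)
K = 3293 (K = Add(Mul(Add(39, 1), Add(28, 53)), Mul(-1, -53)) = Add(Mul(40, 81), 53) = Add(3240, 53) = 3293)
Function('G')(D) = Pow(Add(192, D), Rational(1, 2))
Add(Function('I')(P), Mul(-1, Function('G')(K))) = Add(112, Mul(-1, Pow(Add(192, 3293), Rational(1, 2)))) = Add(112, Mul(-1, Pow(3485, Rational(1, 2))))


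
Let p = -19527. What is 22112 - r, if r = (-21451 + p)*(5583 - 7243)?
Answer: -68001368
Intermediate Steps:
r = 68023480 (r = (-21451 - 19527)*(5583 - 7243) = -40978*(-1660) = 68023480)
22112 - r = 22112 - 1*68023480 = 22112 - 68023480 = -68001368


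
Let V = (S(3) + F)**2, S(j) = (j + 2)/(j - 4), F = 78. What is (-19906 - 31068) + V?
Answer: -45645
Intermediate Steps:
S(j) = (2 + j)/(-4 + j)
V = 5329 (V = ((2 + 3)/(-4 + 3) + 78)**2 = (5/(-1) + 78)**2 = (-1*5 + 78)**2 = (-5 + 78)**2 = 73**2 = 5329)
(-19906 - 31068) + V = (-19906 - 31068) + 5329 = -50974 + 5329 = -45645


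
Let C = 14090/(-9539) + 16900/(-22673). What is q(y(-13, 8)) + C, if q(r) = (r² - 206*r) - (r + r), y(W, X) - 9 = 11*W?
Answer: 9911095917846/216277747 ≈ 45826.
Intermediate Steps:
y(W, X) = 9 + 11*W
q(r) = r² - 208*r (q(r) = (r² - 206*r) - 2*r = r² - 208*r)
C = -480671670/216277747 (C = 14090*(-1/9539) + 16900*(-1/22673) = -14090/9539 - 16900/22673 = -480671670/216277747 ≈ -2.2225)
q(y(-13, 8)) + C = (9 + 11*(-13))*(-208 + (9 + 11*(-13))) - 480671670/216277747 = (9 - 143)*(-208 + (9 - 143)) - 480671670/216277747 = -134*(-208 - 134) - 480671670/216277747 = -134*(-342) - 480671670/216277747 = 45828 - 480671670/216277747 = 9911095917846/216277747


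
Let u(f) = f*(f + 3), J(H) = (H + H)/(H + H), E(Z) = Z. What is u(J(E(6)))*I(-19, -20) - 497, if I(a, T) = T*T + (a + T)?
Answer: 947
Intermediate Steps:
I(a, T) = T + a + T² (I(a, T) = T² + (T + a) = T + a + T²)
J(H) = 1 (J(H) = (2*H)/((2*H)) = (2*H)*(1/(2*H)) = 1)
u(f) = f*(3 + f)
u(J(E(6)))*I(-19, -20) - 497 = (1*(3 + 1))*(-20 - 19 + (-20)²) - 497 = (1*4)*(-20 - 19 + 400) - 497 = 4*361 - 497 = 1444 - 497 = 947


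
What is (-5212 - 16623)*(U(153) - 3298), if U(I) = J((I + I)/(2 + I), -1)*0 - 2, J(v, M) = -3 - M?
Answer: 72055500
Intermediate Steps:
U(I) = -2 (U(I) = (-3 - 1*(-1))*0 - 2 = (-3 + 1)*0 - 2 = -2*0 - 2 = 0 - 2 = -2)
(-5212 - 16623)*(U(153) - 3298) = (-5212 - 16623)*(-2 - 3298) = -21835*(-3300) = 72055500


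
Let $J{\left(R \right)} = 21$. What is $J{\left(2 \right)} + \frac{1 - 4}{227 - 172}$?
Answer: $\frac{1152}{55} \approx 20.945$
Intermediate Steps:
$J{\left(2 \right)} + \frac{1 - 4}{227 - 172} = 21 + \frac{1 - 4}{227 - 172} = 21 - \frac{3}{55} = \frac{1152}{55}$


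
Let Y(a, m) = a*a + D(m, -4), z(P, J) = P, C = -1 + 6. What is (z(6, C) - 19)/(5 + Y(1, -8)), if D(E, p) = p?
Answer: -13/2 ≈ -6.5000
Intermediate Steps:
C = 5
Y(a, m) = -4 + a² (Y(a, m) = a*a - 4 = a² - 4 = -4 + a²)
(z(6, C) - 19)/(5 + Y(1, -8)) = (6 - 19)/(5 + (-4 + 1²)) = -13/(5 + (-4 + 1)) = -13/(5 - 3) = -13/2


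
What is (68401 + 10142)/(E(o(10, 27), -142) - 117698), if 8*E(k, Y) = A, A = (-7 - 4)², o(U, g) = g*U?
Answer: -23272/34869 ≈ -0.66741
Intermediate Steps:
o(U, g) = U*g
A = 121 (A = (-11)² = 121)
E(k, Y) = 121/8 (E(k, Y) = (⅛)*121 = 121/8)
(68401 + 10142)/(E(o(10, 27), -142) - 117698) = (68401 + 10142)/(121/8 - 117698) = 78543/(-941463/8) = 78543*(-8/941463) = -23272/34869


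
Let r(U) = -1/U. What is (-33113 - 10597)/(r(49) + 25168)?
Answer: -713930/411077 ≈ -1.7367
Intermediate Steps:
(-33113 - 10597)/(r(49) + 25168) = (-33113 - 10597)/(-1/49 + 25168) = -43710/(-1*1/49 + 25168) = -43710/(-1/49 + 25168) = -43710/1233231/49 = -43710*49/1233231 = -713930/411077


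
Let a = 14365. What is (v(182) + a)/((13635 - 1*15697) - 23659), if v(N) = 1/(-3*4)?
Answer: -172379/308652 ≈ -0.55849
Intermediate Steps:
v(N) = -1/12 (v(N) = 1/(-12) = -1/12)
(v(182) + a)/((13635 - 1*15697) - 23659) = (-1/12 + 14365)/((13635 - 1*15697) - 23659) = 172379/(12*((13635 - 15697) - 23659)) = 172379/(12*(-2062 - 23659)) = (172379/12)/(-25721) = (172379/12)*(-1/25721) = -172379/308652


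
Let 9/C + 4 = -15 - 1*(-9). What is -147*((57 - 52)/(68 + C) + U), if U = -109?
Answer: 10744083/671 ≈ 16012.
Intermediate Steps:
C = -9/10 (C = 9/(-4 + (-15 - 1*(-9))) = 9/(-4 + (-15 + 9)) = 9/(-4 - 6) = 9/(-10) = 9*(-1/10) = -9/10 ≈ -0.90000)
-147*((57 - 52)/(68 + C) + U) = -147*((57 - 52)/(68 - 9/10) - 109) = -147*(5/(671/10) - 109) = -147*(5*(10/671) - 109) = -147*(50/671 - 109) = -147*(-73089/671) = 10744083/671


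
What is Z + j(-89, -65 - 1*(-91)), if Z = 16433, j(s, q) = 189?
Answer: 16622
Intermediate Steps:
Z + j(-89, -65 - 1*(-91)) = 16433 + 189 = 16622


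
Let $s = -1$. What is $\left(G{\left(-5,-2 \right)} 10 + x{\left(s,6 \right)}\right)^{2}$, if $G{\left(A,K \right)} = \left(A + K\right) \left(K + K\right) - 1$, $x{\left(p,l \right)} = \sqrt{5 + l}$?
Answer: $\left(270 + \sqrt{11}\right)^{2} \approx 74702.0$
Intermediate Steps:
$G{\left(A,K \right)} = -1 + 2 K \left(A + K\right)$ ($G{\left(A,K \right)} = \left(A + K\right) 2 K - 1 = 2 K \left(A + K\right) - 1 = -1 + 2 K \left(A + K\right)$)
$\left(G{\left(-5,-2 \right)} 10 + x{\left(s,6 \right)}\right)^{2} = \left(\left(-1 + 2 \left(-2\right)^{2} + 2 \left(-5\right) \left(-2\right)\right) 10 + \sqrt{5 + 6}\right)^{2} = \left(\left(-1 + 2 \cdot 4 + 20\right) 10 + \sqrt{11}\right)^{2} = \left(\left(-1 + 8 + 20\right) 10 + \sqrt{11}\right)^{2} = \left(27 \cdot 10 + \sqrt{11}\right)^{2} = \left(270 + \sqrt{11}\right)^{2}$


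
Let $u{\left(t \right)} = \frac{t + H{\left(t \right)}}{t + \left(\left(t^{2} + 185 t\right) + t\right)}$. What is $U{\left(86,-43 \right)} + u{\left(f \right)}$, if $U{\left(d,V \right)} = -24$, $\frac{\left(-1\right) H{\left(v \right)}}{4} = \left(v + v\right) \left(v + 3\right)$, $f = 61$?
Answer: $- \frac{6463}{248} \approx -26.06$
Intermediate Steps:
$H{\left(v \right)} = - 8 v \left(3 + v\right)$ ($H{\left(v \right)} = - 4 \left(v + v\right) \left(v + 3\right) = - 4 \cdot 2 v \left(3 + v\right) = - 8 v \left(3 + v\right)$)
$u{\left(t \right)} = \frac{t - 8 t \left(3 + t\right)}{t^{2} + 187 t}$ ($u{\left(t \right)} = \frac{t - 8 t \left(3 + t\right)}{t + \left(\left(t^{2} + 185 t\right) + t\right)} = \frac{t - 8 t \left(3 + t\right)}{t + \left(t^{2} + 186 t\right)} = \frac{t - 8 t \left(3 + t\right)}{t^{2} + 187 t}$)
$U{\left(86,-43 \right)} + u{\left(f \right)} = -24 + \frac{-23 - 488}{187 + 61} = -24 + \frac{-23 - 488}{248} = -24 + \frac{1}{248} \left(-511\right) = -24 - \frac{511}{248} = - \frac{6463}{248}$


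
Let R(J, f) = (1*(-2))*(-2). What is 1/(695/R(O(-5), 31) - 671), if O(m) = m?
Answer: -4/1989 ≈ -0.0020111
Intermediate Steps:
R(J, f) = 4 (R(J, f) = -2*(-2) = 4)
1/(695/R(O(-5), 31) - 671) = 1/(695/4 - 671) = 1/(-1989/4) = -4/1989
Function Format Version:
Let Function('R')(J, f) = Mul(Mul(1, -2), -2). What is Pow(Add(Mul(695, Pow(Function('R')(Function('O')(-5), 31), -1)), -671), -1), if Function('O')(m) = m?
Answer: Rational(-4, 1989) ≈ -0.0020111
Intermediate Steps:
Function('R')(J, f) = 4 (Function('R')(J, f) = Mul(-2, -2) = 4)
Pow(Add(Mul(695, Pow(Function('R')(Function('O')(-5), 31), -1)), -671), -1) = Pow(Add(Mul(695, Pow(4, -1)), -671), -1) = Pow(Add(Mul(695, Rational(1, 4)), -671), -1) = Pow(Add(Rational(695, 4), -671), -1) = Pow(Rational(-1989, 4), -1) = Rational(-4, 1989)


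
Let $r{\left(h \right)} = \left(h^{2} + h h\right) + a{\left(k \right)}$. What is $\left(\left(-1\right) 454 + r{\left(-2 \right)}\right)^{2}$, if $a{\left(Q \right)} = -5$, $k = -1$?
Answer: $203401$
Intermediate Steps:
$r{\left(h \right)} = -5 + 2 h^{2}$ ($r{\left(h \right)} = \left(h^{2} + h h\right) - 5 = \left(h^{2} + h^{2}\right) - 5 = 2 h^{2} - 5 = -5 + 2 h^{2}$)
$\left(\left(-1\right) 454 + r{\left(-2 \right)}\right)^{2} = \left(\left(-1\right) 454 - \left(5 - 2 \left(-2\right)^{2}\right)\right)^{2} = \left(-454 + \left(-5 + 2 \cdot 4\right)\right)^{2} = \left(-454 + \left(-5 + 8\right)\right)^{2} = \left(-454 + 3\right)^{2} = \left(-451\right)^{2} = 203401$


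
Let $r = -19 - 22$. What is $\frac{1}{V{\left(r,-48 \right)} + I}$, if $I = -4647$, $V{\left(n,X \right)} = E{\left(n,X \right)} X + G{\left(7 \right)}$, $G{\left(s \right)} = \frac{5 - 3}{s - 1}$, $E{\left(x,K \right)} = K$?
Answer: $- \frac{3}{7028} \approx -0.00042686$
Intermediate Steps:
$r = -41$
$G{\left(s \right)} = \frac{2}{-1 + s}$
$V{\left(n,X \right)} = \frac{1}{3} + X^{2}$ ($V{\left(n,X \right)} = X X + \frac{2}{-1 + 7} = X^{2} + \frac{2}{6} = X^{2} + 2 \cdot \frac{1}{6} = X^{2} + \frac{1}{3} = \frac{1}{3} + X^{2}$)
$\frac{1}{V{\left(r,-48 \right)} + I} = \frac{1}{\left(\frac{1}{3} + \left(-48\right)^{2}\right) - 4647} = \frac{1}{\left(\frac{1}{3} + 2304\right) - 4647} = \frac{1}{\frac{6913}{3} - 4647} = \frac{1}{- \frac{7028}{3}} = - \frac{3}{7028}$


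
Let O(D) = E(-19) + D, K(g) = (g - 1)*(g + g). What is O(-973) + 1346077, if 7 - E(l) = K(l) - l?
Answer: 1344332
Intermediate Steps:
K(g) = 2*g*(-1 + g) (K(g) = (-1 + g)*(2*g) = 2*g*(-1 + g))
E(l) = 7 + l - 2*l*(-1 + l) (E(l) = 7 - (2*l*(-1 + l) - l) = 7 - (-l + 2*l*(-1 + l)) = 7 + (l - 2*l*(-1 + l)) = 7 + l - 2*l*(-1 + l))
O(D) = -772 + D (O(D) = (7 - 19 - 2*(-19)*(-1 - 19)) + D = (7 - 19 - 2*(-19)*(-20)) + D = (7 - 19 - 760) + D = -772 + D)
O(-973) + 1346077 = (-772 - 973) + 1346077 = -1745 + 1346077 = 1344332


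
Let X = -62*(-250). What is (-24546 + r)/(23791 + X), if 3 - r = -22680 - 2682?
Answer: 39/1871 ≈ 0.020844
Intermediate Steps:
r = 25365 (r = 3 - (-22680 - 2682) = 3 - 1*(-25362) = 3 + 25362 = 25365)
X = 15500
(-24546 + r)/(23791 + X) = (-24546 + 25365)/(23791 + 15500) = 819/39291 = 819*(1/39291) = 39/1871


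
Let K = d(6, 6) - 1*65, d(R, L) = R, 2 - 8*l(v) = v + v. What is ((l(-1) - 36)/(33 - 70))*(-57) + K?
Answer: -8413/74 ≈ -113.69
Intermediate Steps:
l(v) = ¼ - v/4 (l(v) = ¼ - (v + v)/8 = ¼ - v/4)
K = -59 (K = 6 - 1*65 = 6 - 65 = -59)
((l(-1) - 36)/(33 - 70))*(-57) + K = (((¼ - ¼*(-1)) - 36)/(33 - 70))*(-57) - 59 = (((¼ + ¼) - 36)/(-37))*(-57) - 59 = ((½ - 36)*(-1/37))*(-57) - 59 = -71/2*(-1/37)*(-57) - 59 = (71/74)*(-57) - 59 = -4047/74 - 59 = -8413/74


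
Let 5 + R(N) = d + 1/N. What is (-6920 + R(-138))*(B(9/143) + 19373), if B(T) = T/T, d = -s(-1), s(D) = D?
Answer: -3085351477/23 ≈ -1.3415e+8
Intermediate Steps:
d = 1 (d = -1*(-1) = 1)
R(N) = -4 + 1/N (R(N) = -5 + (1 + 1/N) = -4 + 1/N)
B(T) = 1
(-6920 + R(-138))*(B(9/143) + 19373) = (-6920 + (-4 + 1/(-138)))*(1 + 19373) = (-6920 + (-4 - 1/138))*19374 = (-6920 - 553/138)*19374 = -955513/138*19374 = -3085351477/23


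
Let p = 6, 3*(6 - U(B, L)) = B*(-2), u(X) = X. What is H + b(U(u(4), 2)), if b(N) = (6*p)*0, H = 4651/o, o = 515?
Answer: 4651/515 ≈ 9.0311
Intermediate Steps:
U(B, L) = 6 + 2*B/3 (U(B, L) = 6 - B*(-2)/3 = 6 - (-2)*B/3 = 6 + 2*B/3)
H = 4651/515 ≈ 9.0311
b(N) = 0 (b(N) = (6*6)*0 = 36*0 = 0)
H + b(U(u(4), 2)) = 4651/515 + 0 = 4651/515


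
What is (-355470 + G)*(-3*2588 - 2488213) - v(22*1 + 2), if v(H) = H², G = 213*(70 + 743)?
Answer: 455019102501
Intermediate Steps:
G = 173169 (G = 213*813 = 173169)
(-355470 + G)*(-3*2588 - 2488213) - v(22*1 + 2) = (-355470 + 173169)*(-3*2588 - 2488213) - (22*1 + 2)² = -182301*(-7764 - 2488213) - (22 + 2)² = -182301*(-2495977) - 1*24² = 455019103077 - 1*576 = 455019103077 - 576 = 455019102501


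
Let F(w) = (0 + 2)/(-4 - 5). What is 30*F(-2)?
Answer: -20/3 ≈ -6.6667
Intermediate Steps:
F(w) = -2/9 (F(w) = 2/(-9) = 2*(-⅑) = -2/9)
30*F(-2) = 30*(-2/9) = -20/3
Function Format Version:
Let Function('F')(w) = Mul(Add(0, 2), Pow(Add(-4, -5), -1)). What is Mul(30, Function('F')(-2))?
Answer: Rational(-20, 3) ≈ -6.6667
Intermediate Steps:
Function('F')(w) = Rational(-2, 9) (Function('F')(w) = Mul(2, Pow(-9, -1)) = Mul(2, Rational(-1, 9)) = Rational(-2, 9))
Mul(30, Function('F')(-2)) = Mul(30, Rational(-2, 9)) = Rational(-20, 3)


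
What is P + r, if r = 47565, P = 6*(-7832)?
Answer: 573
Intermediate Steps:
P = -46992
P + r = -46992 + 47565 = 573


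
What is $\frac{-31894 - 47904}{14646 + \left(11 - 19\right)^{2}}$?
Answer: $- \frac{39899}{7355} \approx -5.4247$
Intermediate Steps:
$\frac{-31894 - 47904}{14646 + \left(11 - 19\right)^{2}} = - \frac{79798}{14646 + \left(-8\right)^{2}} = - \frac{79798}{14646 + 64} = - \frac{79798}{14710} = \left(-79798\right) \frac{1}{14710} = - \frac{39899}{7355}$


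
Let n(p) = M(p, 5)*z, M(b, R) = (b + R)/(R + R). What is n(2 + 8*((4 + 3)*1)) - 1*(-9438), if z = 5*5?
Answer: 19191/2 ≈ 9595.5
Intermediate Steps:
M(b, R) = (R + b)/(2*R) (M(b, R) = (R + b)/((2*R)) = (R + b)*(1/(2*R)) = (R + b)/(2*R))
z = 25
n(p) = 25/2 + 5*p/2 (n(p) = ((½)*(5 + p)/5)*25 = ((½)*(⅕)*(5 + p))*25 = (½ + p/10)*25 = 25/2 + 5*p/2)
n(2 + 8*((4 + 3)*1)) - 1*(-9438) = (25/2 + 5*(2 + 8*((4 + 3)*1))/2) - 1*(-9438) = (25/2 + 5*(2 + 8*(7*1))/2) + 9438 = (25/2 + 5*(2 + 8*7)/2) + 9438 = (25/2 + 5*(2 + 56)/2) + 9438 = (25/2 + (5/2)*58) + 9438 = (25/2 + 145) + 9438 = 315/2 + 9438 = 19191/2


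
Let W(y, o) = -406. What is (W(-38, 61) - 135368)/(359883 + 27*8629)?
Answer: -7543/32937 ≈ -0.22901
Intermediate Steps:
(W(-38, 61) - 135368)/(359883 + 27*8629) = (-406 - 135368)/(359883 + 27*8629) = -135774/(359883 + 232983) = -135774/592866 = -135774*1/592866 = -7543/32937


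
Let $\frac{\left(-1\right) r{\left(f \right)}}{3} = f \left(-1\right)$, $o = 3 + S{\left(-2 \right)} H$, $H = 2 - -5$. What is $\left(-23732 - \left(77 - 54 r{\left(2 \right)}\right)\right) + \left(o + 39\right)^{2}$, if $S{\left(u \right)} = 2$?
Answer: $-20349$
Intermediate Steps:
$H = 7$ ($H = 2 + 5 = 7$)
$o = 17$ ($o = 3 + 2 \cdot 7 = 3 + 14 = 17$)
$r{\left(f \right)} = 3 f$ ($r{\left(f \right)} = - 3 f \left(-1\right) = - 3 \left(- f\right) = 3 f$)
$\left(-23732 - \left(77 - 54 r{\left(2 \right)}\right)\right) + \left(o + 39\right)^{2} = \left(-23732 - \left(77 - 54 \cdot 3 \cdot 2\right)\right) + \left(17 + 39\right)^{2} = \left(-23732 - \left(77 - 324\right)\right) + 56^{2} = \left(-23732 - \left(77 - 324\right)\right) + 3136 = \left(-23732 - -247\right) + 3136 = \left(-23732 + 247\right) + 3136 = -23485 + 3136 = -20349$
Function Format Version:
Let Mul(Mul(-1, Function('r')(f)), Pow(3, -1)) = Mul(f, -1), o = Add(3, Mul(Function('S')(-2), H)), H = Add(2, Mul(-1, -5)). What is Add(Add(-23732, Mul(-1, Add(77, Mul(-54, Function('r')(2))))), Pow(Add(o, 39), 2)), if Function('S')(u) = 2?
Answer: -20349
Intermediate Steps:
H = 7 (H = Add(2, 5) = 7)
o = 17 (o = Add(3, Mul(2, 7)) = Add(3, 14) = 17)
Function('r')(f) = Mul(3, f) (Function('r')(f) = Mul(-3, Mul(f, -1)) = Mul(-3, Mul(-1, f)) = Mul(3, f))
Add(Add(-23732, Mul(-1, Add(77, Mul(-54, Function('r')(2))))), Pow(Add(o, 39), 2)) = Add(Add(-23732, Mul(-1, Add(77, Mul(-54, Mul(3, 2))))), Pow(Add(17, 39), 2)) = Add(Add(-23732, Mul(-1, Add(77, Mul(-54, 6)))), Pow(56, 2)) = Add(Add(-23732, Mul(-1, Add(77, -324))), 3136) = Add(Add(-23732, Mul(-1, -247)), 3136) = Add(Add(-23732, 247), 3136) = Add(-23485, 3136) = -20349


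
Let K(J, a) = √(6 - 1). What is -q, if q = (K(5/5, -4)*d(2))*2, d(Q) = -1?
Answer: 2*√5 ≈ 4.4721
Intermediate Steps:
K(J, a) = √5
q = -2*√5 (q = (√5*(-1))*2 = -√5*2 = -2*√5 ≈ -4.4721)
-q = -(-2)*√5 = 2*√5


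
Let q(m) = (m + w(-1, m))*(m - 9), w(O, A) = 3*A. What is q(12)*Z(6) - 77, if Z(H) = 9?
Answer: 1219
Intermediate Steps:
q(m) = 4*m*(-9 + m) (q(m) = (m + 3*m)*(m - 9) = (4*m)*(-9 + m) = 4*m*(-9 + m))
q(12)*Z(6) - 77 = (4*12*(-9 + 12))*9 - 77 = (4*12*3)*9 - 77 = 144*9 - 77 = 1296 - 77 = 1219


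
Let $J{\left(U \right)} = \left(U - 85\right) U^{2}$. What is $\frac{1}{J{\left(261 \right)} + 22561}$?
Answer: $\frac{1}{12011857} \approx 8.3251 \cdot 10^{-8}$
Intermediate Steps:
$J{\left(U \right)} = U^{2} \left(-85 + U\right)$ ($J{\left(U \right)} = \left(U - 85\right) U^{2} = \left(-85 + U\right) U^{2} = U^{2} \left(-85 + U\right)$)
$\frac{1}{J{\left(261 \right)} + 22561} = \frac{1}{261^{2} \left(-85 + 261\right) + 22561} = \frac{1}{68121 \cdot 176 + 22561} = \frac{1}{11989296 + 22561} = \frac{1}{12011857}$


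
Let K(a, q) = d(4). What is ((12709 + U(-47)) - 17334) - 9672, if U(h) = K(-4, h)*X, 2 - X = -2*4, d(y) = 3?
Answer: -14267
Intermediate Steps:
K(a, q) = 3
X = 10 (X = 2 - (-2)*4 = 2 - 1*(-8) = 2 + 8 = 10)
U(h) = 30 (U(h) = 3*10 = 30)
((12709 + U(-47)) - 17334) - 9672 = ((12709 + 30) - 17334) - 9672 = (12739 - 17334) - 9672 = -4595 - 9672 = -14267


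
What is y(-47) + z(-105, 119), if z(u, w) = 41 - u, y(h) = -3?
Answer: 143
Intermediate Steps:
y(-47) + z(-105, 119) = -3 + (41 - 1*(-105)) = -3 + (41 + 105) = -3 + 146 = 143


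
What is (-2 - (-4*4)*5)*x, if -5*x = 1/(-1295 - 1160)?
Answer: 78/12275 ≈ 0.0063544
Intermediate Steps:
x = 1/12275 (x = -1/(5*(-1295 - 1160)) = -1/5/(-2455) = -1/5*(-1/2455) = 1/12275 ≈ 8.1466e-5)
(-2 - (-4*4)*5)*x = (-2 - (-4*4)*5)*(1/12275) = (-2 - (-16)*5)*(1/12275) = (-2 - 1*(-80))*(1/12275) = (-2 + 80)*(1/12275) = 78*(1/12275) = 78/12275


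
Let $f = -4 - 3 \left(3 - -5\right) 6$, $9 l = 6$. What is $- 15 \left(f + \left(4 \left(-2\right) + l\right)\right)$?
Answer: $2330$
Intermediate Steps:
$l = \frac{2}{3}$ ($l = \frac{1}{9} \cdot 6 = \frac{2}{3} \approx 0.66667$)
$f = -148$ ($f = -4 - 3 \left(3 + 5\right) 6 = -4 - 3 \cdot 8 \cdot 6 = -4 - 24 \cdot 6 = -4 - 144 = -148$)
$- 15 \left(f + \left(4 \left(-2\right) + l\right)\right) = - 15 \left(-148 + \left(4 \left(-2\right) + \frac{2}{3}\right)\right) = - 15 \left(-148 + \left(-8 + \frac{2}{3}\right)\right) = - 15 \left(-148 - \frac{22}{3}\right) = \left(-15\right) \left(- \frac{466}{3}\right) = 2330$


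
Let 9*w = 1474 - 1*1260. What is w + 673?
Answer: 6271/9 ≈ 696.78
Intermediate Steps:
w = 214/9 (w = (1474 - 1*1260)/9 = (1474 - 1260)/9 = (1/9)*214 = 214/9 ≈ 23.778)
w + 673 = 214/9 + 673 = 6271/9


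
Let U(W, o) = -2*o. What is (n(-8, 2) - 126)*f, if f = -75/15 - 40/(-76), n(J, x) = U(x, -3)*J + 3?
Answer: 765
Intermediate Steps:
n(J, x) = 3 + 6*J (n(J, x) = (-2*(-3))*J + 3 = 6*J + 3 = 3 + 6*J)
f = -85/19 (f = -75*1/15 - 40*(-1/76) = -5 + 10/19 = -85/19 ≈ -4.4737)
(n(-8, 2) - 126)*f = ((3 + 6*(-8)) - 126)*(-85/19) = ((3 - 48) - 126)*(-85/19) = (-45 - 126)*(-85/19) = -171*(-85/19) = 765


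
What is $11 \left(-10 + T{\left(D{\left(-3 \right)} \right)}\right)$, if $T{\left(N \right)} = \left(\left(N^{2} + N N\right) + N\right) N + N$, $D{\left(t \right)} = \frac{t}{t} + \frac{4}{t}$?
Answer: $- \frac{3058}{27} \approx -113.26$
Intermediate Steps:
$D{\left(t \right)} = 1 + \frac{4}{t}$
$T{\left(N \right)} = N + N \left(N + 2 N^{2}\right)$ ($T{\left(N \right)} = \left(\left(N^{2} + N^{2}\right) + N\right) N + N = \left(2 N^{2} + N\right) N + N = \left(N + 2 N^{2}\right) N + N = N \left(N + 2 N^{2}\right) + N = N + N \left(N + 2 N^{2}\right)$)
$11 \left(-10 + T{\left(D{\left(-3 \right)} \right)}\right) = 11 \left(-10 + \frac{4 - 3}{-3} \left(1 + \frac{4 - 3}{-3} + 2 \left(\frac{4 - 3}{-3}\right)^{2}\right)\right) = 11 \left(-10 + \left(- \frac{1}{3}\right) 1 \left(1 - \frac{1}{3} + 2 \left(\left(- \frac{1}{3}\right) 1\right)^{2}\right)\right) = 11 \left(-10 - \frac{1 - \frac{1}{3} + 2 \left(- \frac{1}{3}\right)^{2}}{3}\right) = 11 \left(-10 - \frac{1 - \frac{1}{3} + 2 \cdot \frac{1}{9}}{3}\right) = 11 \left(-10 - \frac{1 - \frac{1}{3} + \frac{2}{9}}{3}\right) = 11 \left(-10 - \frac{8}{27}\right) = 11 \left(- \frac{278}{27}\right) = - \frac{3058}{27}$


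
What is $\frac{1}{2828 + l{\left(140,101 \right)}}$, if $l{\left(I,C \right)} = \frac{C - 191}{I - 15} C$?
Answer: $\frac{25}{68882} \approx 0.00036294$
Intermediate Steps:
$l{\left(I,C \right)} = \frac{C \left(-191 + C\right)}{-15 + I}$ ($l{\left(I,C \right)} = \frac{-191 + C}{-15 + I} C = \frac{C \left(-191 + C\right)}{-15 + I}$)
$\frac{1}{2828 + l{\left(140,101 \right)}} = \frac{1}{2828 + \frac{101 \left(-191 + 101\right)}{-15 + 140}} = \frac{1}{2828 + 101 \cdot \frac{1}{125} \left(-90\right)} = \frac{1}{2828 - \frac{1818}{25}} = \frac{1}{\frac{68882}{25}} = \frac{25}{68882}$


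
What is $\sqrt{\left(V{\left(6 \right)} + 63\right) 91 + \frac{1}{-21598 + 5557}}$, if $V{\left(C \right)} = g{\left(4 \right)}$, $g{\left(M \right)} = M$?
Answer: $\frac{2 \sqrt{392210374254}}{16041} \approx 78.083$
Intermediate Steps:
$V{\left(C \right)} = 4$
$\sqrt{\left(V{\left(6 \right)} + 63\right) 91 + \frac{1}{-21598 + 5557}} = \sqrt{\left(4 + 63\right) 91 + \frac{1}{-21598 + 5557}} = \sqrt{67 \cdot 91 + \frac{1}{-16041}} = \sqrt{6097 - \frac{1}{16041}} = \sqrt{\frac{97801976}{16041}} = \frac{2 \sqrt{392210374254}}{16041}$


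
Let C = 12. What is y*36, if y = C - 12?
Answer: 0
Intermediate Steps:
y = 0 (y = 12 - 12 = 0)
y*36 = 0*36 = 0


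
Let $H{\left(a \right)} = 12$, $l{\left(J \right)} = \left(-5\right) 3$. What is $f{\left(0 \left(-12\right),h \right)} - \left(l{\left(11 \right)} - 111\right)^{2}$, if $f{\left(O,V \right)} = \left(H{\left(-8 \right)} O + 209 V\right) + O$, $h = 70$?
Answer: $-1246$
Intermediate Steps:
$l{\left(J \right)} = -15$
$f{\left(O,V \right)} = 13 O + 209 V$ ($f{\left(O,V \right)} = \left(12 O + 209 V\right) + O = 13 O + 209 V$)
$f{\left(0 \left(-12\right),h \right)} - \left(l{\left(11 \right)} - 111\right)^{2} = \left(13 \cdot 0 \left(-12\right) + 209 \cdot 70\right) - \left(-15 - 111\right)^{2} = \left(13 \cdot 0 + 14630\right) - \left(-126\right)^{2} = \left(0 + 14630\right) - 15876 = 14630 - 15876 = -1246$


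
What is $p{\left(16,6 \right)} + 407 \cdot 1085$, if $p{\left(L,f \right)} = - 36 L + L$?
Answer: $441035$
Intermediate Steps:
$p{\left(L,f \right)} = - 35 L$
$p{\left(16,6 \right)} + 407 \cdot 1085 = \left(-35\right) 16 + 407 \cdot 1085 = -560 + 441595 = 441035$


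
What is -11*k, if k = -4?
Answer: 44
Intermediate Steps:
-11*k = -11*(-4) = 44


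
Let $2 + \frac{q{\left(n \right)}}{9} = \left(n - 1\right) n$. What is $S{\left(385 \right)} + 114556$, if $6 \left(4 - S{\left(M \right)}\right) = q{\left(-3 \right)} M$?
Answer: $108785$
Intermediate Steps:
$q{\left(n \right)} = -18 + 9 n \left(-1 + n\right)$ ($q{\left(n \right)} = -18 + 9 \left(n - 1\right) n = -18 + 9 \left(-1 + n\right) n = -18 + 9 n \left(-1 + n\right)$)
$S{\left(M \right)} = 4 - 15 M$ ($S{\left(M \right)} = 4 - \frac{\left(-18 - -27 + 9 \left(-3\right)^{2}\right) M}{6} = 4 - \frac{\left(-18 + 27 + 9 \cdot 9\right) M}{6} = 4 - \frac{\left(-18 + 27 + 81\right) M}{6} = 4 - \frac{90 M}{6} = 4 - 15 M$)
$S{\left(385 \right)} + 114556 = \left(4 - 5775\right) + 114556 = -5771 + 114556 = 108785$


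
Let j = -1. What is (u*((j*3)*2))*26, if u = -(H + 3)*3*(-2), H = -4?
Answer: 936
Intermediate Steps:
u = -6 (u = -(-4 + 3)*3*(-2) = -(-1*3)*(-2) = -(-3)*(-2) = -1*6 = -6)
(u*((j*3)*2))*26 = -6*(-1*3)*2*26 = -(-18)*2*26 = -6*(-6)*26 = 36*26 = 936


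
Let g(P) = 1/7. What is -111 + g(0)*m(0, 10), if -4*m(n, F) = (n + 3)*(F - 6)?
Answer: -780/7 ≈ -111.43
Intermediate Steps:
m(n, F) = -(-6 + F)*(3 + n)/4 (m(n, F) = -(n + 3)*(F - 6)/4 = -(3 + n)*(-6 + F)/4 = -(-6 + F)*(3 + n)/4)
g(P) = ⅐
-111 + g(0)*m(0, 10) = -111 + (9/2 - ¾*10 + (3/2)*0 - ¼*10*0)/7 = -111 + (9/2 - 15/2 + 0 + 0)/7 = -111 + (⅐)*(-3) = -111 - 3/7 = -780/7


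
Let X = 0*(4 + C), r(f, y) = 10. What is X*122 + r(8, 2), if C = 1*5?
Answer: 10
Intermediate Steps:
C = 5
X = 0 (X = 0*(4 + 5) = 0*9 = 0)
X*122 + r(8, 2) = 0*122 + 10 = 0 + 10 = 10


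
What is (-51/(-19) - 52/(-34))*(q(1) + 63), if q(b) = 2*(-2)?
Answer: 80299/323 ≈ 248.60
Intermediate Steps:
q(b) = -4
(-51/(-19) - 52/(-34))*(q(1) + 63) = (-51/(-19) - 52/(-34))*(-4 + 63) = (-51*(-1/19) - 52*(-1/34))*59 = (51/19 + 26/17)*59 = (1361/323)*59 = 80299/323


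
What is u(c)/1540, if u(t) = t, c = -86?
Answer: -43/770 ≈ -0.055844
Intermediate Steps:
u(c)/1540 = -86/1540 = -86*1/1540 = -43/770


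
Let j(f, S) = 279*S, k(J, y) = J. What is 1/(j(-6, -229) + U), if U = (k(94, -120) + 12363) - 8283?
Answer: -1/59717 ≈ -1.6746e-5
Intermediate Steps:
U = 4174 (U = (94 + 12363) - 8283 = 12457 - 8283 = 4174)
1/(j(-6, -229) + U) = 1/(279*(-229) + 4174) = 1/(-63891 + 4174) = 1/(-59717) = -1/59717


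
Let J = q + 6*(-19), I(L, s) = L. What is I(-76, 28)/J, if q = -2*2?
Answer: 38/59 ≈ 0.64407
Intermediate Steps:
q = -4
J = -118 (J = -4 + 6*(-19) = -4 - 114 = -118)
I(-76, 28)/J = -76/(-118) = -76*(-1/118) = 38/59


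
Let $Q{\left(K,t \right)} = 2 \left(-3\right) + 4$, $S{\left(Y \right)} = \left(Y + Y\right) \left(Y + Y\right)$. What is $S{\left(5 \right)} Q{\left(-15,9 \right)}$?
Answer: $-200$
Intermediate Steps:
$S{\left(Y \right)} = 4 Y^{2}$ ($S{\left(Y \right)} = 2 Y 2 Y = 4 Y^{2}$)
$Q{\left(K,t \right)} = -2$ ($Q{\left(K,t \right)} = -6 + 4 = -2$)
$S{\left(5 \right)} Q{\left(-15,9 \right)} = 4 \cdot 5^{2} \left(-2\right) = 4 \cdot 25 \left(-2\right) = 100 \left(-2\right) = -200$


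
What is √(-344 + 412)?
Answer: 2*√17 ≈ 8.2462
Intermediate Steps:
√(-344 + 412) = √68 = 2*√17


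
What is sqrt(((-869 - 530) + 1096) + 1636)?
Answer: sqrt(1333) ≈ 36.510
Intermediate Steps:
sqrt(((-869 - 530) + 1096) + 1636) = sqrt((-1399 + 1096) + 1636) = sqrt(-303 + 1636) = sqrt(1333)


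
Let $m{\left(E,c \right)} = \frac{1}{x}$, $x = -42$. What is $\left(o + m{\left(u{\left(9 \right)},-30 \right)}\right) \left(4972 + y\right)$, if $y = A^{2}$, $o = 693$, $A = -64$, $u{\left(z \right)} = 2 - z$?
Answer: $\frac{131962070}{21} \approx 6.2839 \cdot 10^{6}$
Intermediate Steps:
$m{\left(E,c \right)} = - \frac{1}{42}$ ($m{\left(E,c \right)} = \frac{1}{-42} = - \frac{1}{42}$)
$y = 4096$ ($y = \left(-64\right)^{2} = 4096$)
$\left(o + m{\left(u{\left(9 \right)},-30 \right)}\right) \left(4972 + y\right) = \left(693 - \frac{1}{42}\right) \left(4972 + 4096\right) = \frac{29105}{42} \cdot 9068 = \frac{131962070}{21}$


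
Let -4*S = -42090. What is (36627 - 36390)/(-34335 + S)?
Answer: -158/15875 ≈ -0.0099528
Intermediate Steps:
S = 21045/2 (S = -¼*(-42090) = 21045/2 ≈ 10523.)
(36627 - 36390)/(-34335 + S) = (36627 - 36390)/(-34335 + 21045/2) = 237/(-47625/2) = 237*(-2/47625) = -158/15875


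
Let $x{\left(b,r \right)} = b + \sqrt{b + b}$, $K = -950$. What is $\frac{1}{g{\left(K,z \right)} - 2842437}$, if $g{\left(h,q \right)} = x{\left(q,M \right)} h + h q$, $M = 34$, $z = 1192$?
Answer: $- \frac{5107237}{26081718214169} + \frac{3800 \sqrt{149}}{26081718214169} \approx -1.9404 \cdot 10^{-7}$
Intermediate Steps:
$x{\left(b,r \right)} = b + \sqrt{2} \sqrt{b}$ ($x{\left(b,r \right)} = b + \sqrt{2 b} = b + \sqrt{2} \sqrt{b}$)
$g{\left(h,q \right)} = h q + h \left(q + \sqrt{2} \sqrt{q}\right)$ ($g{\left(h,q \right)} = \left(q + \sqrt{2} \sqrt{q}\right) h + h q = h \left(q + \sqrt{2} \sqrt{q}\right) + h q = h q + h \left(q + \sqrt{2} \sqrt{q}\right)$)
$\frac{1}{g{\left(K,z \right)} - 2842437} = \frac{1}{- 950 \left(2 \cdot 1192 + \sqrt{2} \sqrt{1192}\right) - 2842437} = \frac{1}{- 950 \left(2384 + \sqrt{2} \cdot 2 \sqrt{298}\right) - 2842437} = \frac{1}{- 950 \left(2384 + 4 \sqrt{149}\right) - 2842437} = \frac{1}{\left(-2264800 - 3800 \sqrt{149}\right) - 2842437} = \frac{1}{-5107237 - 3800 \sqrt{149}}$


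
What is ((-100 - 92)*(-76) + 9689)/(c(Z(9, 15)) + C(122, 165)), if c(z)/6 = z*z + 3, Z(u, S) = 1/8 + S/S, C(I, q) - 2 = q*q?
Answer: 776992/872083 ≈ 0.89096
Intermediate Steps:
C(I, q) = 2 + q² (C(I, q) = 2 + q*q = 2 + q²)
Z(u, S) = 9/8 (Z(u, S) = 1*(⅛) + 1 = ⅛ + 1 = 9/8)
c(z) = 18 + 6*z² (c(z) = 6*(z*z + 3) = 6*(z² + 3) = 6*(3 + z²) = 18 + 6*z²)
((-100 - 92)*(-76) + 9689)/(c(Z(9, 15)) + C(122, 165)) = ((-100 - 92)*(-76) + 9689)/((18 + 6*(9/8)²) + (2 + 165²)) = (-192*(-76) + 9689)/((18 + 6*(81/64)) + (2 + 27225)) = (14592 + 9689)/((18 + 243/32) + 27227) = 24281/(819/32 + 27227) = 24281/(872083/32) = 24281*(32/872083) = 776992/872083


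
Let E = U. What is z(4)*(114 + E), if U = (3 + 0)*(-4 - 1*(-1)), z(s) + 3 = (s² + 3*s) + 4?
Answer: 3045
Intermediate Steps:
z(s) = 1 + s² + 3*s (z(s) = -3 + ((s² + 3*s) + 4) = -3 + (4 + s² + 3*s) = 1 + s² + 3*s)
U = -9 (U = 3*(-4 + 1) = 3*(-3) = -9)
E = -9
z(4)*(114 + E) = (1 + 4² + 3*4)*(114 - 9) = (1 + 16 + 12)*105 = 29*105 = 3045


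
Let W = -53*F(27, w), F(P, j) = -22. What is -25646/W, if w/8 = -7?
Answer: -12823/583 ≈ -21.995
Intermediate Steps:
w = -56 (w = 8*(-7) = -56)
W = 1166 (W = -53*(-22) = 1166)
-25646/W = -25646/1166 = -25646*1/1166 = -12823/583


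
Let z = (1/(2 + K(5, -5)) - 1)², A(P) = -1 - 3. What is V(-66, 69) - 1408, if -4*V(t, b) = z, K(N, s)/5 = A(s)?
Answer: -1825129/1296 ≈ -1408.3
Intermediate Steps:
A(P) = -4
K(N, s) = -20 (K(N, s) = 5*(-4) = -20)
z = 361/324 (z = (1/(2 - 20) - 1)² = (1/(-18) - 1)² = (-1/18 - 1)² = (-19/18)² = 361/324 ≈ 1.1142)
V(t, b) = -361/1296 (V(t, b) = -¼*361/324 = -361/1296)
V(-66, 69) - 1408 = -361/1296 - 1408 = -1825129/1296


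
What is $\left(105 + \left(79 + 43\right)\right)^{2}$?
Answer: $51529$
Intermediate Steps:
$\left(105 + \left(79 + 43\right)\right)^{2} = \left(105 + 122\right)^{2} = 227^{2} = 51529$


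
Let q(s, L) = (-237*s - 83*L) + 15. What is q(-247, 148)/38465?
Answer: 1322/1099 ≈ 1.2029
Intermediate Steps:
q(s, L) = 15 - 237*s - 83*L
q(-247, 148)/38465 = (15 - 237*(-247) - 83*148)/38465 = (15 + 58539 - 12284)*(1/38465) = 46270*(1/38465) = 1322/1099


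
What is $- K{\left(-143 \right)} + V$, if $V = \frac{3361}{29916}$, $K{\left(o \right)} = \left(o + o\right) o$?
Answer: $- \frac{1223501207}{29916} \approx -40898.0$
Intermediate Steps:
$K{\left(o \right)} = 2 o^{2}$ ($K{\left(o \right)} = 2 o o = 2 o^{2}$)
$V = \frac{3361}{29916}$ ($V = 3361 \cdot \frac{1}{29916} = \frac{3361}{29916} \approx 0.11235$)
$- K{\left(-143 \right)} + V = - 2 \left(-143\right)^{2} + \frac{3361}{29916} = - 2 \cdot 20449 + \frac{3361}{29916} = \left(-1\right) 40898 + \frac{3361}{29916} = -40898 + \frac{3361}{29916} = - \frac{1223501207}{29916}$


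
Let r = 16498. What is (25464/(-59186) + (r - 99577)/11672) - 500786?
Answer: -172978847028607/345409496 ≈ -5.0079e+5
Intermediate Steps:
(25464/(-59186) + (r - 99577)/11672) - 500786 = (25464/(-59186) + (16498 - 99577)/11672) - 500786 = (25464*(-1/59186) - 83079*1/11672) - 500786 = (-12732/29593 - 83079/11672) - 500786 = -2607164751/345409496 - 500786 = -172978847028607/345409496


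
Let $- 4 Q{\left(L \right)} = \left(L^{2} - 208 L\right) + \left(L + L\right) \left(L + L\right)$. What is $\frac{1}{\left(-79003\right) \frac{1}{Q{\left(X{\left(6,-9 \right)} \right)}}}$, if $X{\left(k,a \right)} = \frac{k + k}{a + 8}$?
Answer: $\frac{804}{79003} \approx 0.010177$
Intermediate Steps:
$X{\left(k,a \right)} = \frac{2 k}{8 + a}$
$Q{\left(L \right)} = 52 L - \frac{5 L^{2}}{4}$ ($Q{\left(L \right)} = - \frac{\left(L^{2} - 208 L\right) + \left(L + L\right) \left(L + L\right)}{4} = - \frac{\left(L^{2} - 208 L\right) + 2 L 2 L}{4} = - \frac{\left(L^{2} - 208 L\right) + 4 L^{2}}{4} = - \frac{- 208 L + 5 L^{2}}{4} = 52 L - \frac{5 L^{2}}{4}$)
$\frac{1}{\left(-79003\right) \frac{1}{Q{\left(X{\left(6,-9 \right)} \right)}}} = \frac{1}{\left(-79003\right) \frac{1}{\frac{1}{4} \cdot 2 \cdot 6 \frac{1}{8 - 9} \left(208 - 5 \cdot 2 \cdot 6 \frac{1}{8 - 9}\right)}} = \frac{1}{\left(-79003\right) \frac{1}{\frac{1}{4} \cdot 2 \cdot 6 \frac{1}{-1} \left(208 - 5 \cdot 2 \cdot 6 \frac{1}{-1}\right)}} = \frac{1}{\left(-79003\right) \frac{1}{\frac{1}{4} \cdot 2 \cdot 6 \left(-1\right) \left(208 - 5 \cdot 2 \cdot 6 \left(-1\right)\right)}} = \frac{1}{\left(-79003\right) \frac{1}{\frac{1}{4} \left(-12\right) \left(208 - -60\right)}} = \frac{1}{\left(-79003\right) \frac{1}{\frac{1}{4} \left(-12\right) \left(208 + 60\right)}} = \frac{1}{\left(-79003\right) \frac{1}{\frac{1}{4} \left(-12\right) 268}} = \frac{1}{\left(-79003\right) \frac{1}{-804}} = \frac{1}{\left(-79003\right) \left(- \frac{1}{804}\right)} = \frac{1}{\frac{79003}{804}} = \frac{804}{79003}$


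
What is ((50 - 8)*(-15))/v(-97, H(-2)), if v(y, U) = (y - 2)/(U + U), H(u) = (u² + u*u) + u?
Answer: 840/11 ≈ 76.364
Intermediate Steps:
H(u) = u + 2*u² (H(u) = (u² + u²) + u = 2*u² + u = u + 2*u²)
v(y, U) = (-2 + y)/(2*U) (v(y, U) = (-2 + y)/((2*U)) = (-2 + y)*(1/(2*U)) = (-2 + y)/(2*U))
((50 - 8)*(-15))/v(-97, H(-2)) = ((50 - 8)*(-15))/(((-2 - 97)/(2*((-2*(1 + 2*(-2))))))) = (42*(-15))/(((½)*(-99)/(-2*(1 - 4)))) = -630/((½)*(-99)/(-2*(-3))) = -630/((½)*(-99)/6) = -630/((½)*(⅙)*(-99)) = -630/(-33/4) = -630*(-4/33) = 840/11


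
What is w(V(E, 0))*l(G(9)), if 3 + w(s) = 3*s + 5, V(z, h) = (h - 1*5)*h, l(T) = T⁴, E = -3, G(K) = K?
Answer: 13122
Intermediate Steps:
V(z, h) = h*(-5 + h) (V(z, h) = (h - 5)*h = (-5 + h)*h = h*(-5 + h))
w(s) = 2 + 3*s (w(s) = -3 + (3*s + 5) = -3 + (5 + 3*s) = 2 + 3*s)
w(V(E, 0))*l(G(9)) = (2 + 3*(0*(-5 + 0)))*9⁴ = (2 + 3*(0*(-5)))*6561 = (2 + 3*0)*6561 = (2 + 0)*6561 = 2*6561 = 13122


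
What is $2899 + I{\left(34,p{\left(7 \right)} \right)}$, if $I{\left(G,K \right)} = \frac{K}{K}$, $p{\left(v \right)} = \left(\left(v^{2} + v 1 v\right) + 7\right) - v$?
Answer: $2900$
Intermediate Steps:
$p{\left(v \right)} = 7 - v + 2 v^{2}$ ($p{\left(v \right)} = \left(\left(v^{2} + v v\right) + 7\right) - v = \left(\left(v^{2} + v^{2}\right) + 7\right) - v = \left(2 v^{2} + 7\right) - v = \left(7 + 2 v^{2}\right) - v = 7 - v + 2 v^{2}$)
$I{\left(G,K \right)} = 1$
$2899 + I{\left(34,p{\left(7 \right)} \right)} = 2899 + 1 = 2900$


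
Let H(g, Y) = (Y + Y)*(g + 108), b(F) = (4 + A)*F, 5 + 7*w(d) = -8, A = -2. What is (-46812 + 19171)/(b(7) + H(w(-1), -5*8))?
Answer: 193487/59342 ≈ 3.2605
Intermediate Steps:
w(d) = -13/7 (w(d) = -5/7 + (1/7)*(-8) = -5/7 - 8/7 = -13/7)
b(F) = 2*F (b(F) = (4 - 2)*F = 2*F)
H(g, Y) = 2*Y*(108 + g) (H(g, Y) = (2*Y)*(108 + g) = 2*Y*(108 + g))
(-46812 + 19171)/(b(7) + H(w(-1), -5*8)) = (-46812 + 19171)/(2*7 + 2*(-5*8)*(108 - 13/7)) = -27641/(14 + 2*(-40)*(743/7)) = -27641/(14 - 59440/7) = -27641/(-59342/7) = -27641*(-7/59342) = 193487/59342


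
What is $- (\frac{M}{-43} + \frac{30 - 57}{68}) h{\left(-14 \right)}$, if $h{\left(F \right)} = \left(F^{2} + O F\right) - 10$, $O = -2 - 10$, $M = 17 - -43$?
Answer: $\frac{927657}{1462} \approx 634.51$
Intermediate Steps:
$M = 60$ ($M = 17 + 43 = 60$)
$O = -12$ ($O = -2 - 10 = -12$)
$h{\left(F \right)} = -10 + F^{2} - 12 F$ ($h{\left(F \right)} = \left(F^{2} - 12 F\right) - 10 = -10 + F^{2} - 12 F$)
$- (\frac{M}{-43} + \frac{30 - 57}{68}) h{\left(-14 \right)} = - (\frac{60}{-43} + \frac{30 - 57}{68}) \left(-10 + \left(-14\right)^{2} - -168\right) = - (60 \left(- \frac{1}{43}\right) - \frac{27}{68}) \left(-10 + 196 + 168\right) = - (- \frac{60}{43} - \frac{27}{68}) 354 = \left(-1\right) \left(- \frac{5241}{2924}\right) 354 = \frac{5241}{2924} \cdot 354 = \frac{927657}{1462}$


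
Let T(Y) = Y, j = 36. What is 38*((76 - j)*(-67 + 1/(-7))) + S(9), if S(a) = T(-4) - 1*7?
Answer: -714477/7 ≈ -1.0207e+5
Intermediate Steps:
S(a) = -11 (S(a) = -4 - 1*7 = -4 - 7 = -11)
38*((76 - j)*(-67 + 1/(-7))) + S(9) = 38*((76 - 1*36)*(-67 + 1/(-7))) - 11 = 38*((76 - 36)*(-67 - ⅐)) - 11 = 38*(40*(-470/7)) - 11 = 38*(-18800/7) - 11 = -714400/7 - 11 = -714477/7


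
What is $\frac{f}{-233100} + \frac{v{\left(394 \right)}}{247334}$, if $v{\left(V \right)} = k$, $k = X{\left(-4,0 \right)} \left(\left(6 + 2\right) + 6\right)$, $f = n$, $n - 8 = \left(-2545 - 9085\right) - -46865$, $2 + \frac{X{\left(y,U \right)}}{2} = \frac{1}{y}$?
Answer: $- \frac{4365738731}{28826777700} \approx -0.15145$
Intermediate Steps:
$X{\left(y,U \right)} = -4 + \frac{2}{y}$
$n = 35243$ ($n = 8 - -35235 = 8 + \left(-11630 + 46865\right) = 8 + 35235 = 35243$)
$f = 35243$
$k = -63$ ($k = \left(-4 + \frac{2}{-4}\right) \left(\left(6 + 2\right) + 6\right) = \left(-4 + 2 \left(- \frac{1}{4}\right)\right) \left(8 + 6\right) = \left(-4 - \frac{1}{2}\right) 14 = \left(- \frac{9}{2}\right) 14 = -63$)
$v{\left(V \right)} = -63$
$\frac{f}{-233100} + \frac{v{\left(394 \right)}}{247334} = \frac{35243}{-233100} - \frac{63}{247334} = 35243 \left(- \frac{1}{233100}\right) - \frac{63}{247334} = - \frac{35243}{233100} - \frac{63}{247334} = - \frac{4365738731}{28826777700}$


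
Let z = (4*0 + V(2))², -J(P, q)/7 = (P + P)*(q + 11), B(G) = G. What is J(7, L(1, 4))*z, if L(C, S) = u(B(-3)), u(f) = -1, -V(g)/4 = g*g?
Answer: -250880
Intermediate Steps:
V(g) = -4*g² (V(g) = -4*g*g = -4*g²)
L(C, S) = -1
J(P, q) = -14*P*(11 + q) (J(P, q) = -7*(P + P)*(q + 11) = -7*2*P*(11 + q) = -14*P*(11 + q))
z = 256 (z = (4*0 - 4*2²)² = (0 - 4*4)² = (0 - 16)² = (-16)² = 256)
J(7, L(1, 4))*z = -14*7*(11 - 1)*256 = -14*7*10*256 = -980*256 = -250880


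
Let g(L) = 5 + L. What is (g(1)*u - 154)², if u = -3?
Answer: 29584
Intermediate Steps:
(g(1)*u - 154)² = ((5 + 1)*(-3) - 154)² = (6*(-3) - 154)² = (-18 - 154)² = (-172)² = 29584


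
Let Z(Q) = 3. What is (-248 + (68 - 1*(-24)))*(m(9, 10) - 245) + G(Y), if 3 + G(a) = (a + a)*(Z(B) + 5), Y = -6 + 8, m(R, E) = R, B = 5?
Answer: 36845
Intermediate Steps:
Y = 2
G(a) = -3 + 16*a (G(a) = -3 + (a + a)*(3 + 5) = -3 + (2*a)*8 = -3 + 16*a)
(-248 + (68 - 1*(-24)))*(m(9, 10) - 245) + G(Y) = (-248 + (68 - 1*(-24)))*(9 - 245) + (-3 + 16*2) = (-248 + (68 + 24))*(-236) + (-3 + 32) = (-248 + 92)*(-236) + 29 = -156*(-236) + 29 = 36816 + 29 = 36845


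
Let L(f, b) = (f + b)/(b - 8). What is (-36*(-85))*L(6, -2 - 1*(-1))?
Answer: -1700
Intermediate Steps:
L(f, b) = (b + f)/(-8 + b)
(-36*(-85))*L(6, -2 - 1*(-1)) = (-36*(-85))*(((-2 - 1*(-1)) + 6)/(-8 + (-2 - 1*(-1)))) = 3060*(((-2 + 1) + 6)/(-8 + (-2 + 1))) = 3060*((-1 + 6)/(-8 - 1)) = 3060*(5/(-9)) = 3060*(-1/9*5) = 3060*(-5/9) = -1700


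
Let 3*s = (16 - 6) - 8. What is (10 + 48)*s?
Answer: 116/3 ≈ 38.667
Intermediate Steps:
s = 2/3 (s = ((16 - 6) - 8)/3 = (10 - 8)/3 = (1/3)*2 = 2/3 ≈ 0.66667)
(10 + 48)*s = (10 + 48)*(2/3) = 58*(2/3) = 116/3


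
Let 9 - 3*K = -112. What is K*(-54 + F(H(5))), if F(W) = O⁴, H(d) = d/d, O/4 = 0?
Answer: -2178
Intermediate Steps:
O = 0 (O = 4*0 = 0)
H(d) = 1
K = 121/3 (K = 3 - ⅓*(-112) = 3 + 112/3 = 121/3 ≈ 40.333)
F(W) = 0 (F(W) = 0⁴ = 0)
K*(-54 + F(H(5))) = 121*(-54 + 0)/3 = (121/3)*(-54) = -2178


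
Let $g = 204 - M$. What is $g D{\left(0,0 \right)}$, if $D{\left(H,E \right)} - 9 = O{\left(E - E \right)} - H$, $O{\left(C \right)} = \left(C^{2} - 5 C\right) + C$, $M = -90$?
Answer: $2646$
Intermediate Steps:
$O{\left(C \right)} = C^{2} - 4 C$
$D{\left(H,E \right)} = 9 - H$ ($D{\left(H,E \right)} = 9 - \left(H - \left(E - E\right) \left(-4 + \left(E - E\right)\right)\right) = 9 + \left(0 \left(-4 + 0\right) - H\right) = 9 + \left(0 \left(-4\right) - H\right) = 9 + \left(0 - H\right) = 9 - H$)
$g = 294$ ($g = 204 - -90 = 204 + 90 = 294$)
$g D{\left(0,0 \right)} = 294 \left(9 - 0\right) = 294 \left(9 + 0\right) = 294 \cdot 9 = 2646$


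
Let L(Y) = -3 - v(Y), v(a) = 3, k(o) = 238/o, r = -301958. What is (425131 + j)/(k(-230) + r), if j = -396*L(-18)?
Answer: -49163305/34725289 ≈ -1.4158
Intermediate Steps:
L(Y) = -6 (L(Y) = -3 - 1*3 = -3 - 3 = -6)
j = 2376 (j = -396*(-6) = 2376)
(425131 + j)/(k(-230) + r) = (425131 + 2376)/(238/(-230) - 301958) = 427507/(238*(-1/230) - 301958) = 427507/(-119/115 - 301958) = 427507/(-34725289/115) = 427507*(-115/34725289) = -49163305/34725289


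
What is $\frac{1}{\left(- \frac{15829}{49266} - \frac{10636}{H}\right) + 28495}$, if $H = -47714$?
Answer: $\frac{1175338962}{33491168086325} \approx 3.5094 \cdot 10^{-5}$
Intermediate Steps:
$\frac{1}{\left(- \frac{15829}{49266} - \frac{10636}{H}\right) + 28495} = \frac{1}{\left(- \frac{15829}{49266} - \frac{10636}{-47714}\right) + 28495} = \frac{1}{\left(\left(-15829\right) \frac{1}{49266} - - \frac{5318}{23857}\right) + 28495} = \frac{1}{\left(- \frac{15829}{49266} + \frac{5318}{23857}\right) + 28495} = \frac{1}{- \frac{115635865}{1175338962} + 28495} = \frac{1}{\frac{33491168086325}{1175338962}} = \frac{1175338962}{33491168086325}$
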